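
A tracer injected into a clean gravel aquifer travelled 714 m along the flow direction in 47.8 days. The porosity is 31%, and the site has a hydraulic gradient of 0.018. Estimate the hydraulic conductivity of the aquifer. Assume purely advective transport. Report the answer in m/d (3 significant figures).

257 m/d

v = L / t = 714 / 47.8 = 14.94 m/d
K = v · n / i = 14.94 × 0.31 / 0.018 = 257 m/d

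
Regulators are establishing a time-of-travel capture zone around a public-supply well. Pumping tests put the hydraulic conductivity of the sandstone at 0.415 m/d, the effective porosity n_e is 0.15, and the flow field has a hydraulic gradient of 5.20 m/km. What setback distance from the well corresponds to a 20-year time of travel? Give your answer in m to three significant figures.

Specific discharge q = 0.415 × 0.0052 = 0.002158 m/d
Average linear velocity = 0.002158 / 0.15 = 0.01439 m/d
T = 20 yr × 365 = 7300 d
L = v × T = 0.01439 × 7300 = 105.0 m

105 m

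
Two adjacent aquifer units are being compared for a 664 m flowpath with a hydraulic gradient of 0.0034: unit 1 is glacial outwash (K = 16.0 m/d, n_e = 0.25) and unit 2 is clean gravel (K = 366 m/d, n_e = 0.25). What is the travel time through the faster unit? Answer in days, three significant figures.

133 days

Unit 1 (glacial outwash): v = 16.0×0.0034/0.25 = 0.2176 m/d, t = 664/0.2176 = 3051 d
Unit 2 (clean gravel): v = 366×0.0034/0.25 = 4.978 m/d, t = 664/4.978 = 133.4 d
Faster unit: t = 133 d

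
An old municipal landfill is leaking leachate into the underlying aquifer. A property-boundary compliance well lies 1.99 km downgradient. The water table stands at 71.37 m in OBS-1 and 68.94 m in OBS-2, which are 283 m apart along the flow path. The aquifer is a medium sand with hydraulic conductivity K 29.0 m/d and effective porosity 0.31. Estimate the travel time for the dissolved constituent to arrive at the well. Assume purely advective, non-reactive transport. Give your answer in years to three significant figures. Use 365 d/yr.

Hydraulic gradient i = (71.37 − 68.94) / 283 = 2.43 / 283 = 0.008587
q = Ki = 29.0 × 0.008587 = 0.2490 m/d
Seepage velocity v = q / n = 0.2490 / 0.31 = 0.8033 m/d
L = 1.99 km = 1990 m
t = L / v = 1990 / 0.8033 = 2477 d
   = 2477 / 365 = 6.79 yr

6.79 years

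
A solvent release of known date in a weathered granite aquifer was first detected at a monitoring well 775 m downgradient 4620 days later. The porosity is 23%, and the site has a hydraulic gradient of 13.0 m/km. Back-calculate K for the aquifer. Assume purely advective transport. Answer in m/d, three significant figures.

v = L / t = 775 / 4620 = 0.1677 m/d
K = v · n / i = 0.1677 × 0.23 / 0.013 = 2.97 m/d

2.97 m/d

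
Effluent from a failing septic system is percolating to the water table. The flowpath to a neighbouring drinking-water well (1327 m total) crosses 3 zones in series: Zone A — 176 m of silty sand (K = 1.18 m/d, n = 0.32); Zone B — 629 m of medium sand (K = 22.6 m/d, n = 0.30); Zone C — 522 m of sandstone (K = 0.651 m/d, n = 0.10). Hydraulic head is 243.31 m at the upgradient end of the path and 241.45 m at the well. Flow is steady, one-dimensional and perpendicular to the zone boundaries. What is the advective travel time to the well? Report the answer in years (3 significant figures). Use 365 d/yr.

Total head drop ΔH = 243.31 − 241.45 = 1.86 m
Steady 1-D flow in series ⇒ the Darcy flux q is identical in every zone and the zone head losses add (resistances L/K in series).
Σ(L/K) = 176/1.18 + 629/22.6 + 522/0.651 = 149.2 + 27.83 + 801.8 = 978.8 d
q = ΔH / Σ(L/K) = 1.86 / 978.8 = 0.001900 m/d (same in every zone)
Zone A: v = q/n = 0.001900/0.32 = 0.005938 m/d → t_A = 176/0.005938 = 29640 d
Zone B: v = q/n = 0.001900/0.30 = 0.006334 m/d → t_B = 629/0.006334 = 99300 d
Zone C: v = q/n = 0.001900/0.10 = 0.01900 m/d → t_C = 522/0.01900 = 27470 d
Total t = 29640 + 99300 + 27470 = 156400 d
   = 156400 / 365 = 429 yr

429 years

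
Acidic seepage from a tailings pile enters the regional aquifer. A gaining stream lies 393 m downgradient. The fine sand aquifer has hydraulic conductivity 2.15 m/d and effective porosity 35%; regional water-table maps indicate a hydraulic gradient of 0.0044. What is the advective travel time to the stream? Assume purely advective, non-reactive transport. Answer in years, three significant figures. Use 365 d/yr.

Darcy flux q = K·i = 2.15 × 0.0044 = 0.009460 m/d
v_s = q/n_e = 0.009460/0.35 = 0.02703 m/d
t = L / v = 393 / 0.02703 = 14540 d
   = 14540 / 365 = 39.8 yr

39.8 years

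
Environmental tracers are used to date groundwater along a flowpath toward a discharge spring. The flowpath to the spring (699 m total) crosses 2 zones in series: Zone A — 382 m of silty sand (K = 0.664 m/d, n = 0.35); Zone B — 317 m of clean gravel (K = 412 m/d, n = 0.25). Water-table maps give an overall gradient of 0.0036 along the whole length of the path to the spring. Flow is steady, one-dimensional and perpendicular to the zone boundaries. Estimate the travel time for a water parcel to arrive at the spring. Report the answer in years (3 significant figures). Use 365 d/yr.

For zones in series the flux q is common to all zones; the equivalent conductivity is the harmonic (thickness-weighted) mean, K_eq = L_total / Σ(L_j/K_j).
Σ(L/K) = 382/0.664 + 317/412 = 575.3 + 0.7694 = 576.1 d
K_eq = L_total / Σ(L/K) = 699 / 576.1 = 1.213 m/d
q = K_eq · i = 1.213 × 0.0036 = 0.004368 m/d (same in every zone)
Zone A: v = q/n = 0.004368/0.35 = 0.01248 m/d → t_A = 382/0.01248 = 30610 d
Zone B: v = q/n = 0.004368/0.25 = 0.01747 m/d → t_B = 317/0.01747 = 18140 d
Total t = 30610 + 18140 = 48750 d
   = 48750 / 365 = 134 yr

134 years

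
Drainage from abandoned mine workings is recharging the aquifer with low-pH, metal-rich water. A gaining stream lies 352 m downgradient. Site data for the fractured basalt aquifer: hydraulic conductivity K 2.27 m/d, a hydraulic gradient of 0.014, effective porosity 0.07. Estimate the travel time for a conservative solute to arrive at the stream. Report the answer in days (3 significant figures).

Darcy flux q = K·i = 2.27 × 0.014 = 0.03178 m/d
v = Ki/n = 2.27·0.014/0.07 = 0.4540 m/d
t = L / v = 352 / 0.4540 = 775.3 d

775 days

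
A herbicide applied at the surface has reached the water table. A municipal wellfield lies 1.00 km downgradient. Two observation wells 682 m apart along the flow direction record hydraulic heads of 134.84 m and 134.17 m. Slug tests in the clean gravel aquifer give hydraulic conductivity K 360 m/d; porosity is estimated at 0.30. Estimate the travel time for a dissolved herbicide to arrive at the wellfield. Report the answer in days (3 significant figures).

Hydraulic gradient i = (134.84 − 134.17) / 682 = 0.67 / 682 = 9.824e-4
q = Ki = 360 × 9.824e-4 = 0.3537 m/d
v_s = q/n_e = 0.3537/0.30 = 1.179 m/d
L = 1.00 km = 1000 m
t = L / v = 1000 / 1.179 = 848.3 d

848 days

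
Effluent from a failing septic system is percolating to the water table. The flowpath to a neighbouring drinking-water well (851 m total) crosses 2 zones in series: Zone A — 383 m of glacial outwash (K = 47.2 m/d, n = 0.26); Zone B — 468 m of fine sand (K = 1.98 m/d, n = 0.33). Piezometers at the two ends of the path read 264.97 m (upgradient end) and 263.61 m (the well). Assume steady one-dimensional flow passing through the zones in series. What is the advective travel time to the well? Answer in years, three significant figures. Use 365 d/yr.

Total head drop ΔH = 264.97 − 263.61 = 1.36 m
Continuity: the same q passes through each zone, so ΔH = q·Σ(L_j/K_j) — the zones act as resistances in series.
Σ(L/K) = 383/47.2 + 468/1.98 = 8.114 + 236.4 = 244.5 d
q = ΔH / Σ(L/K) = 1.36 / 244.5 = 0.005563 m/d (same in every zone)
Zone A: v = q/n = 0.005563/0.26 = 0.02140 m/d → t_A = 383/0.02140 = 17900 d
Zone B: v = q/n = 0.005563/0.33 = 0.01686 m/d → t_B = 468/0.01686 = 27760 d
Total t = 17900 + 27760 = 45660 d
   = 45660 / 365 = 125 yr

125 years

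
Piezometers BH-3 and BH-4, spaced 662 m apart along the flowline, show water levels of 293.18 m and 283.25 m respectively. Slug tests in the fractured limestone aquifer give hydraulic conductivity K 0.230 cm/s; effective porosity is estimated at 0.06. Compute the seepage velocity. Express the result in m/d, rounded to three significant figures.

Hydraulic gradient i = (293.18 − 283.25) / 662 = 9.93 / 662 = 0.01500
K = 0.230 cm/s × 864 = 198.7 m/d
Darcy flux q = K·i = 198.7 × 0.01500 = 2.981 m/d
v = Ki/n = 198.7·0.01500/0.06 = 49.68 m/d

49.7 m/d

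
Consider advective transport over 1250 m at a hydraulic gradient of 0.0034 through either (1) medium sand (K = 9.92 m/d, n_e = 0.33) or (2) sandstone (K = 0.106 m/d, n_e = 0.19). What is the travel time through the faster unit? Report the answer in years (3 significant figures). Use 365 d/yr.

33.5 years

Unit 1 (medium sand): v = 9.92×0.0034/0.33 = 0.1022 m/d, t = 1250/0.1022 = 12230 d
Unit 2 (sandstone): v = 0.106×0.0034/0.19 = 0.001897 m/d, t = 1250/0.001897 = 659000 d
Faster: 12230 d / 365 = 33.5 yr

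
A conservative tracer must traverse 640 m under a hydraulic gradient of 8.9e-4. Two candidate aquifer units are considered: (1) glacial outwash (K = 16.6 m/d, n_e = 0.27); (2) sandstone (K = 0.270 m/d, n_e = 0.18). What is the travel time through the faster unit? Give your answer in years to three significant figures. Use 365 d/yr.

Unit 1 (glacial outwash): v = 16.6×8.9e-4/0.27 = 0.05472 m/d, t = 640/0.05472 = 11700 d
Unit 2 (sandstone): v = 0.270×8.9e-4/0.18 = 0.001335 m/d, t = 640/0.001335 = 479400 d
Faster: 11700 d / 365 = 32.0 yr

32.0 years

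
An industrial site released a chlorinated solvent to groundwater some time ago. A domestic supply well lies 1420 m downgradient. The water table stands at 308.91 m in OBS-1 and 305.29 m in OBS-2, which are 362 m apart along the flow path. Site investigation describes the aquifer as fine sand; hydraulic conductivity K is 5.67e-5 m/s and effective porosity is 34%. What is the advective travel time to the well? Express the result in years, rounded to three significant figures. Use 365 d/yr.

Hydraulic gradient i = (308.91 − 305.29) / 362 = 3.62 / 362 = 0.01000
K = 5.67e-5 m/s × 86400 s/d = 4.899 m/d
Darcy flux q = K·i = 4.899 × 0.01000 = 0.04899 m/d
v = Ki/n = 4.899·0.01000/0.34 = 0.1441 m/d
t = L / v = 1420 / 0.1441 = 9855 d
   = 9855 / 365 = 27.0 yr

27.0 years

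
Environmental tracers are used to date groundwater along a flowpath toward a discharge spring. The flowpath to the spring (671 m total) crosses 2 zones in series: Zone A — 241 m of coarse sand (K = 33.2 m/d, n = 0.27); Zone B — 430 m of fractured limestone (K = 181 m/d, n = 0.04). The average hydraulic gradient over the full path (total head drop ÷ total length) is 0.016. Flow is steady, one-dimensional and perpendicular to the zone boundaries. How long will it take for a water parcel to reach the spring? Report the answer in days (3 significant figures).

73.8 days

Steady 1-D flow in series ⇒ the Darcy flux q is identical in every zone and the zone head losses add (resistances L/K in series).
Σ(L/K) = 241/33.2 + 430/181 = 7.259 + 2.376 = 9.635 d
K_eq = L_total / Σ(L/K) = 671 / 9.635 = 69.64 m/d
q = K_eq · i = 69.64 × 0.016 = 1.114 m/d (same in every zone)
Zone A: v = q/n = 1.114/0.27 = 4.127 m/d → t_A = 241/4.127 = 58.40 d
Zone B: v = q/n = 1.114/0.04 = 27.86 m/d → t_B = 430/27.86 = 15.44 d
Total t = 58.40 + 15.44 = 73.83 d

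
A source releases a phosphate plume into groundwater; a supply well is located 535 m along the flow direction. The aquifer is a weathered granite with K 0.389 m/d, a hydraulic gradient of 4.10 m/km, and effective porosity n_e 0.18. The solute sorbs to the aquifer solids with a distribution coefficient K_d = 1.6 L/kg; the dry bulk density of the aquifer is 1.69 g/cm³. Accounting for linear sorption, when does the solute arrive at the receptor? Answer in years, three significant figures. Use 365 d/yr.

2650 years

Specific discharge q = 0.389 × 0.0041 = 0.001595 m/d
Average linear velocity = 0.001595 / 0.18 = 0.008861 m/d
Retardation R = 1 + ρ_b·K_d/n = 1 + 1.69×1.6/0.18 = 16.02
Contaminant velocity v_c = v/R = 0.008861/16.02 = 5.530e-4 m/d
t = L/v_c = 535/5.530e-4 = 967400 d
   = 967400/365 = 2650 yr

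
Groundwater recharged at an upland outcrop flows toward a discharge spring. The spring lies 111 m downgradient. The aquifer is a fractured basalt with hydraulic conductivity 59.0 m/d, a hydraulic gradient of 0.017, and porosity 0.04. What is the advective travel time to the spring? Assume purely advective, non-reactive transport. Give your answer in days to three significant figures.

q = Ki = 59.0 × 0.017 = 1.003 m/d
Seepage velocity v = q / n = 1.003 / 0.04 = 25.08 m/d
t = L / v = 111 / 25.08 = 4.427 d

4.43 days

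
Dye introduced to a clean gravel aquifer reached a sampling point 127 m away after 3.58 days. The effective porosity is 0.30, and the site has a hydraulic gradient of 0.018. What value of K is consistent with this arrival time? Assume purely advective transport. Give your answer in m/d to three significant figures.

v = L / t = 127 / 3.58 = 35.47 m/d
K = v · n / i = 35.47 × 0.30 / 0.018 = 591 m/d

591 m/d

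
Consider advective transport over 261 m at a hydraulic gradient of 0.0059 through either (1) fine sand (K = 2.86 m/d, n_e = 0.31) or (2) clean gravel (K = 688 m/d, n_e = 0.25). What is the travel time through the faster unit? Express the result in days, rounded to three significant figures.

Unit 1 (fine sand): v = 2.86×0.0059/0.31 = 0.05443 m/d, t = 261/0.05443 = 4795 d
Unit 2 (clean gravel): v = 688×0.0059/0.25 = 16.24 m/d, t = 261/16.24 = 16.07 d
Faster unit: t = 16.1 d

16.1 days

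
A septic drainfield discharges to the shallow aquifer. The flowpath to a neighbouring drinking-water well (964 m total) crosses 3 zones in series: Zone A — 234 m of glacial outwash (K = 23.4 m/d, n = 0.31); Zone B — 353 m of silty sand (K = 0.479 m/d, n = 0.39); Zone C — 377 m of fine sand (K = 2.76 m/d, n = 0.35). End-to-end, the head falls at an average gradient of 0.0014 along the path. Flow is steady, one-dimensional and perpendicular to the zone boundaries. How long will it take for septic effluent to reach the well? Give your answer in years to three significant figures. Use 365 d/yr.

614 years

Steady 1-D flow in series ⇒ the Darcy flux q is identical in every zone and the zone head losses add (resistances L/K in series).
Σ(L/K) = 234/23.4 + 353/0.479 + 377/2.76 = 10.00 + 737.0 + 136.6 = 883.5 d
K_eq = L_total / Σ(L/K) = 964 / 883.5 = 1.091 m/d
q = K_eq · i = 1.091 × 0.0014 = 0.001527 m/d (same in every zone)
Zone A: v = q/n = 0.001527/0.31 = 0.004927 m/d → t_A = 234/0.004927 = 47490 d
Zone B: v = q/n = 0.001527/0.39 = 0.003917 m/d → t_B = 353/0.003917 = 90130 d
Zone C: v = q/n = 0.001527/0.35 = 0.004364 m/d → t_C = 377/0.004364 = 86380 d
Total t = 47490 + 90130 + 86380 = 224000 d
   = 224000 / 365 = 614 yr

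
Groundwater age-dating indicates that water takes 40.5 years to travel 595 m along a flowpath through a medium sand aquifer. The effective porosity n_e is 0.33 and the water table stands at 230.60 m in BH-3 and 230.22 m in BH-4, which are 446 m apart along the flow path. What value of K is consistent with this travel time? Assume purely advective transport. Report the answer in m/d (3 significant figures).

15.6 m/d

Hydraulic gradient i = (230.60 − 230.22) / 446 = 0.38 / 446 = 8.520e-4
t = 40.5 years = 14780 d
v = L / t = 595 / 14780 = 0.04025 m/d
K = v · n / i = 0.04025 × 0.33 / 8.520e-4 = 15.6 m/d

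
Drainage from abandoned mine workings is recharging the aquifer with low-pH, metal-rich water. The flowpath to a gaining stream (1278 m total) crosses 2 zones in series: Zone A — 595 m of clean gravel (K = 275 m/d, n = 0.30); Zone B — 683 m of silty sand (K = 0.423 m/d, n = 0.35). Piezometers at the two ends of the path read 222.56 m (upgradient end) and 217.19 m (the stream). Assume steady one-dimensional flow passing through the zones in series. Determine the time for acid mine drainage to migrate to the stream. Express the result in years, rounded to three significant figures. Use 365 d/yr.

344 years

Total head drop ΔH = 222.56 − 217.19 = 5.37 m
Continuity: the same q passes through each zone, so ΔH = q·Σ(L_j/K_j) — the zones act as resistances in series.
Σ(L/K) = 595/275 + 683/0.423 = 2.164 + 1615 = 1617 d
q = ΔH / Σ(L/K) = 5.37 / 1617 = 0.003321 m/d (same in every zone)
Zone A: v = q/n = 0.003321/0.30 = 0.01107 m/d → t_A = 595/0.01107 = 53740 d
Zone B: v = q/n = 0.003321/0.35 = 0.009490 m/d → t_B = 683/0.009490 = 71970 d
Total t = 53740 + 71970 = 125700 d
   = 125700 / 365 = 344 yr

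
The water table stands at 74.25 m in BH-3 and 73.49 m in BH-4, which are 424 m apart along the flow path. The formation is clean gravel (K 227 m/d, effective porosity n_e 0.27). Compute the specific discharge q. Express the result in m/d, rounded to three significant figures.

0.407 m/d

Hydraulic gradient i = (74.25 − 73.49) / 424 = 0.76 / 424 = 0.001792
Specific discharge q = 227 × 0.001792 = 0.4069 m/d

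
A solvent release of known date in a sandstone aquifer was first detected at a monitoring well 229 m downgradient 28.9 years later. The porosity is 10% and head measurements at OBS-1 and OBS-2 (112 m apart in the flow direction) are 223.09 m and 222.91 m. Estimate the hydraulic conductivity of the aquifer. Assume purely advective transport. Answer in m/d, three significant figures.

Hydraulic gradient i = (223.09 − 222.91) / 112 = 0.18 / 112 = 0.001607
t = 28.9 years = 10550 d
v = L / t = 229 / 10550 = 0.02171 m/d
K = v · n / i = 0.02171 × 0.10 / 0.001607 = 1.35 m/d

1.35 m/d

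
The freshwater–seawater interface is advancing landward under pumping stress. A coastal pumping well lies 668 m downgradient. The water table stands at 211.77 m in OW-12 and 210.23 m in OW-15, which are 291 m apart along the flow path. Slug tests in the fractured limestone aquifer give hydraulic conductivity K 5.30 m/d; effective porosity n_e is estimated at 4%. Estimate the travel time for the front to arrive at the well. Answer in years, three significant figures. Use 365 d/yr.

2.61 years

Hydraulic gradient i = (211.77 − 210.23) / 291 = 1.54 / 291 = 0.005292
Darcy flux q = K·i = 5.30 × 0.005292 = 0.02805 m/d
Average linear velocity = 0.02805 / 0.04 = 0.7012 m/d
t = L / v = 668 / 0.7012 = 952.6 d
   = 952.6 / 365 = 2.61 yr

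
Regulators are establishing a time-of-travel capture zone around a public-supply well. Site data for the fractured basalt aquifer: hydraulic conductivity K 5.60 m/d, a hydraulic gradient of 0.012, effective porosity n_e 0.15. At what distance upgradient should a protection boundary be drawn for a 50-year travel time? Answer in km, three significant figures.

8.18 km

Specific discharge q = 5.60 × 0.012 = 0.06720 m/d
Average linear velocity = 0.06720 / 0.15 = 0.4480 m/d
T = 50 yr × 365 = 18250 d
L = v × T = 0.4480 × 18250 = 8176 m
   = 8.18 km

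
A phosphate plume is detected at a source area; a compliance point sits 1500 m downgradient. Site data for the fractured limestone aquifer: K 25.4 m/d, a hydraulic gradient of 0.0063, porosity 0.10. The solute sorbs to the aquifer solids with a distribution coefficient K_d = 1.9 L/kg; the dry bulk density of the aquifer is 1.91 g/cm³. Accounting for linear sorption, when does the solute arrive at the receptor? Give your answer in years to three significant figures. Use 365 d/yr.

Darcy flux q = K·i = 25.4 × 0.0063 = 0.1600 m/d
Seepage velocity v = q / n = 0.1600 / 0.10 = 1.600 m/d
Retardation R = 1 + ρ_b·K_d/n = 1 + 1.91×1.9/0.10 = 37.29
Contaminant velocity v_c = v/R = 1.600/37.29 = 0.04291 m/d
t = L/v_c = 1500/0.04291 = 34960 d
   = 34960/365 = 95.8 yr

95.8 years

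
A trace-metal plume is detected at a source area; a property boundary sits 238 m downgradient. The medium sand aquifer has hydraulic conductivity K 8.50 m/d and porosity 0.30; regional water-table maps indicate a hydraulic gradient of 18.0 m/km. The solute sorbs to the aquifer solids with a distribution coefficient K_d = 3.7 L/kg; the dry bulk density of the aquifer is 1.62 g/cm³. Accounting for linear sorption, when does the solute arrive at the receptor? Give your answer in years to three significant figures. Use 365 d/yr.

26.8 years

Darcy flux q = K·i = 8.50 × 0.018 = 0.1530 m/d
Average linear velocity = 0.1530 / 0.30 = 0.5100 m/d
Retardation R = 1 + ρ_b·K_d/n = 1 + 1.62×3.7/0.30 = 20.98
Contaminant velocity v_c = v/R = 0.5100/20.98 = 0.02431 m/d
t = L/v_c = 238/0.02431 = 9791 d
   = 9791/365 = 26.8 yr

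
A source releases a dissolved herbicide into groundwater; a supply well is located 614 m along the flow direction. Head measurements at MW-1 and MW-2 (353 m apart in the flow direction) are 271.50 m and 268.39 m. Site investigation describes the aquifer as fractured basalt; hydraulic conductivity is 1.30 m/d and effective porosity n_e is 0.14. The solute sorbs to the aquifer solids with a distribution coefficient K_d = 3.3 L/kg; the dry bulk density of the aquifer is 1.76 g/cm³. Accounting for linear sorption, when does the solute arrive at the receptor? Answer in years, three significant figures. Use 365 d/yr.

874 years

Hydraulic gradient i = (271.50 − 268.39) / 353 = 3.11 / 353 = 0.008810
Specific discharge q = 1.30 × 0.008810 = 0.01145 m/d
Average linear velocity = 0.01145 / 0.14 = 0.08181 m/d
Retardation R = 1 + ρ_b·K_d/n = 1 + 1.76×3.3/0.14 = 42.49
Contaminant velocity v_c = v/R = 0.08181/42.49 = 0.001926 m/d
t = L/v_c = 614/0.001926 = 318900 d
   = 318900/365 = 874 yr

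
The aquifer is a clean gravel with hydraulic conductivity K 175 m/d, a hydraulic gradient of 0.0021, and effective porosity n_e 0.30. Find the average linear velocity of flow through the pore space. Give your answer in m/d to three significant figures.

q = Ki = 175 × 0.0021 = 0.3675 m/d
Seepage velocity v = q / n = 0.3675 / 0.30 = 1.225 m/d

1.23 m/d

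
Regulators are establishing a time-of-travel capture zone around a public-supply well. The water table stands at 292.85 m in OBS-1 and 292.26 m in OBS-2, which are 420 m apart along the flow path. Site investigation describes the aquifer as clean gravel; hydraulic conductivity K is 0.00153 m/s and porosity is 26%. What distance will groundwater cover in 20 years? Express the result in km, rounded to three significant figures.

5.21 km

Hydraulic gradient i = (292.85 − 292.26) / 420 = 0.59 / 420 = 0.001405
K = 0.00153 m/s × 86400 s/d = 132.2 m/d
Specific discharge q = 132.2 × 0.001405 = 0.1857 m/d
v_s = q/n_e = 0.1857/0.26 = 0.7142 m/d
T = 20 yr × 365 = 7300 d
L = v × T = 0.7142 × 7300 = 5214 m
   = 5.21 km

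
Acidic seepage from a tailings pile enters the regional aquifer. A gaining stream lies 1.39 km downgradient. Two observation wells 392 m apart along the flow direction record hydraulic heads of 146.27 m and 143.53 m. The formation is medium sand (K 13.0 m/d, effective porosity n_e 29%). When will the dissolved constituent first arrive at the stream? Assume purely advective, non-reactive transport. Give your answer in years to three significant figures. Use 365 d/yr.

Hydraulic gradient i = (146.27 − 143.53) / 392 = 2.74 / 392 = 0.006990
Specific discharge q = 13.0 × 0.006990 = 0.09087 m/d
v_s = q/n_e = 0.09087/0.29 = 0.3133 m/d
L = 1.39 km = 1390 m
t = L / v = 1390 / 0.3133 = 4436 d
   = 4436 / 365 = 12.2 yr

12.2 years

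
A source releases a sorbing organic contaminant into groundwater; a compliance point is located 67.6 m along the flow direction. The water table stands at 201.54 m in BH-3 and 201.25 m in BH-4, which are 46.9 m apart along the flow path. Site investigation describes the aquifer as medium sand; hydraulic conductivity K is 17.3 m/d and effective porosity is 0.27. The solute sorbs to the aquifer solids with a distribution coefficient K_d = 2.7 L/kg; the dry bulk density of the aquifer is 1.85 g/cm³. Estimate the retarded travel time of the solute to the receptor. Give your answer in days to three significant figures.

3330 days

Hydraulic gradient i = (201.54 − 201.25) / 46.9 = 0.29 / 46.9 = 0.006183
Darcy flux q = K·i = 17.3 × 0.006183 = 0.1070 m/d
v_s = q/n_e = 0.1070/0.27 = 0.3962 m/d
Retardation R = 1 + ρ_b·K_d/n = 1 + 1.85×2.7/0.27 = 19.50
Contaminant velocity v_c = v/R = 0.3962/19.50 = 0.02032 m/d
t = L/v_c = 67.6/0.02032 = 3327 d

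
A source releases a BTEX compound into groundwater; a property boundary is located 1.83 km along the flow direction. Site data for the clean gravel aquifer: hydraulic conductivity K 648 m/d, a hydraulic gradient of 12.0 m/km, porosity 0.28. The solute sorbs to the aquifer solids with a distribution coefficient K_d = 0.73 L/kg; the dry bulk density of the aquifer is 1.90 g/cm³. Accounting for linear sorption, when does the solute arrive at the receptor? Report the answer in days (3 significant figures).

q = Ki = 648 × 0.012 = 7.776 m/d
Average linear velocity = 7.776 / 0.28 = 27.77 m/d
Retardation R = 1 + ρ_b·K_d/n = 1 + 1.90×0.73/0.28 = 5.954
Contaminant velocity v_c = v/R = 27.77/5.954 = 4.665 m/d
L = 1.83 km = 1830 m
t = L/v_c = 1830/4.665 = 392.3 d

392 days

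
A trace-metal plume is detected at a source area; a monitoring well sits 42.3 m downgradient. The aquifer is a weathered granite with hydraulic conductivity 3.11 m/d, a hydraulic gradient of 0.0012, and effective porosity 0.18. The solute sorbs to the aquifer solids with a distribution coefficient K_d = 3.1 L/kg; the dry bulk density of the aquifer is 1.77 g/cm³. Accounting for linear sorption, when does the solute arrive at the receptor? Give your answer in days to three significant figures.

64200 days

Darcy flux q = K·i = 3.11 × 0.0012 = 0.003732 m/d
Seepage velocity v = q / n = 0.003732 / 0.18 = 0.02073 m/d
Retardation R = 1 + ρ_b·K_d/n = 1 + 1.77×3.1/0.18 = 31.48
Contaminant velocity v_c = v/R = 0.02073/31.48 = 6.585e-4 m/d
t = L/v_c = 42.3/6.585e-4 = 64230 d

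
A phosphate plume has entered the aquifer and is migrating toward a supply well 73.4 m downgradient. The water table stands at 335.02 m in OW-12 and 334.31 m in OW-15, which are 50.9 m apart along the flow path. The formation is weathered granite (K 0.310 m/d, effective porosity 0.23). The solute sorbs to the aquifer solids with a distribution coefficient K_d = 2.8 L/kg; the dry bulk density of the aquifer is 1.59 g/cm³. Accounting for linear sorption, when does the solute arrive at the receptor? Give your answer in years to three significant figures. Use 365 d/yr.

Hydraulic gradient i = (335.02 − 334.31) / 50.9 = 0.71 / 50.9 = 0.01395
q = Ki = 0.310 × 0.01395 = 0.004324 m/d
v = Ki/n = 0.310·0.01395/0.23 = 0.01880 m/d
Retardation R = 1 + ρ_b·K_d/n = 1 + 1.59×2.8/0.23 = 20.36
Contaminant velocity v_c = v/R = 0.01880/20.36 = 9.236e-4 m/d
t = L/v_c = 73.4/9.236e-4 = 79470 d
   = 79470/365 = 218 yr

218 years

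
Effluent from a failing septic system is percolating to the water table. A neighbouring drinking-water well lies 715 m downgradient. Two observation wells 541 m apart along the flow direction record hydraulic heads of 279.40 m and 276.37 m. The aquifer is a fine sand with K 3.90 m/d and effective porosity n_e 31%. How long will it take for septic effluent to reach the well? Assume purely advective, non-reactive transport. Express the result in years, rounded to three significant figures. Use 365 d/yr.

Hydraulic gradient i = (279.40 − 276.37) / 541 = 3.03 / 541 = 0.005601
Darcy flux q = K·i = 3.90 × 0.005601 = 0.02184 m/d
Seepage velocity v = q / n = 0.02184 / 0.31 = 0.07046 m/d
t = L / v = 715 / 0.07046 = 10150 d
   = 10150 / 365 = 27.8 yr

27.8 years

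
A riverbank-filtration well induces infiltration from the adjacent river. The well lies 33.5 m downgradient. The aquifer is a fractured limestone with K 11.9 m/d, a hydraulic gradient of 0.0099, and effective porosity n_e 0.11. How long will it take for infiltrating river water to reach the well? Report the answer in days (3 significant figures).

31.3 days

Specific discharge q = 11.9 × 0.0099 = 0.1178 m/d
v = Ki/n = 11.9·0.0099/0.11 = 1.071 m/d
t = L / v = 33.5 / 1.071 = 31.28 d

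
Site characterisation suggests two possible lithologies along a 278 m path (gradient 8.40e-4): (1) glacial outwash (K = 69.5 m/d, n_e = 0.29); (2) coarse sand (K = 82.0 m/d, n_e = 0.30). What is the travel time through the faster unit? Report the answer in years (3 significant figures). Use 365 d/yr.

Unit 1 (glacial outwash): v = 69.5×8.4e-4/0.29 = 0.2013 m/d, t = 278/0.2013 = 1381 d
Unit 2 (coarse sand): v = 82.0×8.4e-4/0.30 = 0.2296 m/d, t = 278/0.2296 = 1211 d
Faster: 1211 d / 365 = 3.32 yr

3.32 years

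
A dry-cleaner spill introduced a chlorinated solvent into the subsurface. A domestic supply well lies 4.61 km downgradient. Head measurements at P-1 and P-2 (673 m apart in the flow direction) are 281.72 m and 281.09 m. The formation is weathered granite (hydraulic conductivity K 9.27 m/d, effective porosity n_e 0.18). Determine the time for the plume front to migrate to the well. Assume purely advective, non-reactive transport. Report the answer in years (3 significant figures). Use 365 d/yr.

262 years

Hydraulic gradient i = (281.72 − 281.09) / 673 = 0.63 / 673 = 9.361e-4
q = Ki = 9.27 × 9.361e-4 = 0.008678 m/d
Seepage velocity v = q / n = 0.008678 / 0.18 = 0.04821 m/d
L = 4.61 km = 4610 m
t = L / v = 4610 / 0.04821 = 95620 d
   = 95620 / 365 = 262 yr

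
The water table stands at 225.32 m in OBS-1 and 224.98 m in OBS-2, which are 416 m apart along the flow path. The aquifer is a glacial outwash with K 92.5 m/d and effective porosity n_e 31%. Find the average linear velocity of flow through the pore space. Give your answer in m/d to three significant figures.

Hydraulic gradient i = (225.32 − 224.98) / 416 = 0.34 / 416 = 8.173e-4
q = Ki = 92.5 × 8.173e-4 = 0.07560 m/d
Average linear velocity = 0.07560 / 0.31 = 0.2439 m/d

0.244 m/d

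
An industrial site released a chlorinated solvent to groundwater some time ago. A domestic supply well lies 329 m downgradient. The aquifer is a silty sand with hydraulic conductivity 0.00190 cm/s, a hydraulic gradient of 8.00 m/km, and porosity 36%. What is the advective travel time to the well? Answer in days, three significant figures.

K = 0.00190 cm/s × 864 = 1.642 m/d
Specific discharge q = 1.642 × 0.0080 = 0.01313 m/d
Average linear velocity = 0.01313 / 0.36 = 0.03648 m/d
t = L / v = 329 / 0.03648 = 9019 d

9020 days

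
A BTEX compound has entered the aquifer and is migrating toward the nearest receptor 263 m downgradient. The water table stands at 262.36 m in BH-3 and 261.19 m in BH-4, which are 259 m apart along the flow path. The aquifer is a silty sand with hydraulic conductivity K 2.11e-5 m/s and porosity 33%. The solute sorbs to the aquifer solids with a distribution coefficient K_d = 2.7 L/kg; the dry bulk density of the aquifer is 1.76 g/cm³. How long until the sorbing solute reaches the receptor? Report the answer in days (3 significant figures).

Hydraulic gradient i = (262.36 − 261.19) / 259 = 1.17 / 259 = 0.004517
K = 2.11e-5 m/s × 86400 s/d = 1.823 m/d
Darcy flux q = K·i = 1.823 × 0.004517 = 0.008235 m/d
Seepage velocity v = q / n = 0.008235 / 0.33 = 0.02496 m/d
Retardation R = 1 + ρ_b·K_d/n = 1 + 1.76×2.7/0.33 = 15.40
Contaminant velocity v_c = v/R = 0.02496/15.40 = 0.001620 m/d
t = L/v_c = 263/0.001620 = 162300 d

162000 days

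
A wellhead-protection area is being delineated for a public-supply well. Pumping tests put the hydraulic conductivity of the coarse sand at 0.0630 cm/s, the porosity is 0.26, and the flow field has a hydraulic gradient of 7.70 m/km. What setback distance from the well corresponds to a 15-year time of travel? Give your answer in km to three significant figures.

K = 0.0630 cm/s × 864 = 54.43 m/d
Darcy flux q = K·i = 54.43 × 0.0077 = 0.4191 m/d
v = Ki/n = 54.43·0.0077/0.26 = 1.612 m/d
T = 15 yr × 365 = 5475 d
L = v × T = 1.612 × 5475 = 8826 m
   = 8.83 km

8.83 km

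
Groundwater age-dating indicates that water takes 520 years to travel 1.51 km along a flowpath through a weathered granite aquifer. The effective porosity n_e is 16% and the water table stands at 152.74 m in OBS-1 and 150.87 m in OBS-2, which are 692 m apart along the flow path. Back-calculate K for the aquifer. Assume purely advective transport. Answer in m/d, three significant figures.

0.471 m/d

Hydraulic gradient i = (152.74 − 150.87) / 692 = 1.87 / 692 = 0.002702
t = 520 years = 189800 d
L = 1.51 km = 1510 m
v = L / t = 1510 / 189800 = 0.007956 m/d
K = v · n / i = 0.007956 × 0.16 / 0.002702 = 0.471 m/d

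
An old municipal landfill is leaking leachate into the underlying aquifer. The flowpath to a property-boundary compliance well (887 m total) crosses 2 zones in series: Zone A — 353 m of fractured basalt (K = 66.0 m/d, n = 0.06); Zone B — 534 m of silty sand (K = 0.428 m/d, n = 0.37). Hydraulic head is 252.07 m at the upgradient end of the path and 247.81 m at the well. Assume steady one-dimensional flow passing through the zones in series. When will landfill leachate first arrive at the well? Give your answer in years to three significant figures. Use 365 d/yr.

Total head drop ΔH = 252.07 − 247.81 = 4.26 m
Steady 1-D flow in series ⇒ the Darcy flux q is identical in every zone and the zone head losses add (resistances L/K in series).
Σ(L/K) = 353/66.0 + 534/0.428 = 5.348 + 1248 = 1253 d
q = ΔH / Σ(L/K) = 4.26 / 1253 = 0.003400 m/d (same in every zone)
Zone A: v = q/n = 0.003400/0.06 = 0.05666 m/d → t_A = 353/0.05666 = 6230 d
Zone B: v = q/n = 0.003400/0.37 = 0.009189 m/d → t_B = 534/0.009189 = 58120 d
Total t = 6230 + 58120 = 64340 d
   = 64340 / 365 = 176 yr

176 years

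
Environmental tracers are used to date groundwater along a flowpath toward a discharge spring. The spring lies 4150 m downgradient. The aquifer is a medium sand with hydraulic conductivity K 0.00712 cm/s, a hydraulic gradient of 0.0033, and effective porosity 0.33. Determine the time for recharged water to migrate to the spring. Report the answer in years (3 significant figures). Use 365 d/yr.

K = 0.00712 cm/s × 864 = 6.152 m/d
q = Ki = 6.152 × 0.0033 = 0.02030 m/d
Seepage velocity v = q / n = 0.02030 / 0.33 = 0.06152 m/d
t = L / v = 4150 / 0.06152 = 67460 d
   = 67460 / 365 = 185 yr

185 years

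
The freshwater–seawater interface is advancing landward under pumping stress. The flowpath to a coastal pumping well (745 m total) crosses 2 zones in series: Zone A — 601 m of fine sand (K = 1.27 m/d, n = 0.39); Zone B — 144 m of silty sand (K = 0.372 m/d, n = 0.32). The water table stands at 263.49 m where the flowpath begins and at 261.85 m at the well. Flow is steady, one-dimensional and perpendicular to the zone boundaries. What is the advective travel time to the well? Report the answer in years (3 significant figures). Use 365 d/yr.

Total head drop ΔH = 263.49 − 261.85 = 1.64 m
Continuity: the same q passes through each zone, so ΔH = q·Σ(L_j/K_j) — the zones act as resistances in series.
Σ(L/K) = 601/1.27 + 144/0.372 = 473.2 + 387.1 = 860.3 d
q = ΔH / Σ(L/K) = 1.64 / 860.3 = 0.001906 m/d (same in every zone)
Zone A: v = q/n = 0.001906/0.39 = 0.004888 m/d → t_A = 601/0.004888 = 123000 d
Zone B: v = q/n = 0.001906/0.32 = 0.005957 m/d → t_B = 144/0.005957 = 24170 d
Total t = 123000 + 24170 = 147100 d
   = 147100 / 365 = 403 yr

403 years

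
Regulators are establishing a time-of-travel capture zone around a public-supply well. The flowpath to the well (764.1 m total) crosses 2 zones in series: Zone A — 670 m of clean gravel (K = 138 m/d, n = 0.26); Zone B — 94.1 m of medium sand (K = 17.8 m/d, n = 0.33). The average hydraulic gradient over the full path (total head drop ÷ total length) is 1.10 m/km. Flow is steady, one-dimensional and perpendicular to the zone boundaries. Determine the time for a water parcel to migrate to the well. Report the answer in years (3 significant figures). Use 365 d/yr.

6.79 years

Continuity: the same q passes through each zone, so ΔH = q·Σ(L_j/K_j) — the zones act as resistances in series.
Σ(L/K) = 670/138 + 94.1/17.8 = 4.855 + 5.287 = 10.14 d
K_eq = L_total / Σ(L/K) = 764.1 / 10.14 = 75.34 m/d
q = K_eq · i = 75.34 × 0.0011 = 0.08288 m/d (same in every zone)
Zone A: v = q/n = 0.08288/0.26 = 0.3188 m/d → t_A = 670/0.3188 = 2102 d
Zone B: v = q/n = 0.08288/0.33 = 0.2511 m/d → t_B = 94.1/0.2511 = 374.7 d
Total t = 2102 + 374.7 = 2477 d
   = 2477 / 365 = 6.79 yr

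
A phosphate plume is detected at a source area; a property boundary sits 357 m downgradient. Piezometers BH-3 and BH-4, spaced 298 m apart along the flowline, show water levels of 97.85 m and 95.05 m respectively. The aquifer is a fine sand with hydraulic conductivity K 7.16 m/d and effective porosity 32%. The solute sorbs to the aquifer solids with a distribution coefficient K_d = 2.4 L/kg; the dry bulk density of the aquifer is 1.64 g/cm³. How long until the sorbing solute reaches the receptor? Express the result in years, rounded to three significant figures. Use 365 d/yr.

Hydraulic gradient i = (97.85 − 95.05) / 298 = 2.80 / 298 = 0.009396
Darcy flux q = K·i = 7.16 × 0.009396 = 0.06728 m/d
v = Ki/n = 7.16·0.009396/0.32 = 0.2102 m/d
Retardation R = 1 + ρ_b·K_d/n = 1 + 1.64×2.4/0.32 = 13.30
Contaminant velocity v_c = v/R = 0.2102/13.30 = 0.01581 m/d
t = L/v_c = 357/0.01581 = 22580 d
   = 22580/365 = 61.9 yr

61.9 years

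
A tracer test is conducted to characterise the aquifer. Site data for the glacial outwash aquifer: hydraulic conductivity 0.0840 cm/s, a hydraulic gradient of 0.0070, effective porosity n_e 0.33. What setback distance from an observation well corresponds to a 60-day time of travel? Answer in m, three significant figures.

K = 0.0840 cm/s × 864 = 72.58 m/d
q = Ki = 72.58 × 0.0070 = 0.5080 m/d
Seepage velocity v = q / n = 0.5080 / 0.33 = 1.539 m/d
L = v × T = 1.539 × 60 = 92.37 m

92.4 m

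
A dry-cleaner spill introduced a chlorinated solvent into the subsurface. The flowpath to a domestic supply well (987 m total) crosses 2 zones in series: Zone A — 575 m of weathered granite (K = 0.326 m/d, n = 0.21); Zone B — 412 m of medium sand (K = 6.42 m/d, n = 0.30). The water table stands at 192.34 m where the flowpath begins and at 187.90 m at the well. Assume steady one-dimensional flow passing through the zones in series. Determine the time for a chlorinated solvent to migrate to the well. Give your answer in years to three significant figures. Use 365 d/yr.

Total head drop ΔH = 192.34 − 187.90 = 4.44 m
Steady 1-D flow in series ⇒ the Darcy flux q is identical in every zone and the zone head losses add (resistances L/K in series).
Σ(L/K) = 575/0.326 + 412/6.42 = 1764 + 64.17 = 1828 d
q = ΔH / Σ(L/K) = 4.44 / 1828 = 0.002429 m/d (same in every zone)
Zone A: v = q/n = 0.002429/0.21 = 0.01157 m/d → t_A = 575/0.01157 = 49710 d
Zone B: v = q/n = 0.002429/0.30 = 0.008096 m/d → t_B = 412/0.008096 = 50890 d
Total t = 49710 + 50890 = 100600 d
   = 100600 / 365 = 276 yr

276 years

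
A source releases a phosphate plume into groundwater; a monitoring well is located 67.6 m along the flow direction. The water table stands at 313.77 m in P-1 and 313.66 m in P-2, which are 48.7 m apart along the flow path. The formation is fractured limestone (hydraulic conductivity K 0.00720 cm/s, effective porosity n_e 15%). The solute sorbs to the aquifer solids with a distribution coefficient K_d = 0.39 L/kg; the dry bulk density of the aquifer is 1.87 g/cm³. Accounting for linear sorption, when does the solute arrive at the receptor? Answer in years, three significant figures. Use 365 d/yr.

11.6 years

Hydraulic gradient i = (313.77 − 313.66) / 48.7 = 0.11 / 48.7 = 0.002259
K = 0.00720 cm/s × 864 = 6.221 m/d
q = Ki = 6.221 × 0.002259 = 0.01405 m/d
Seepage velocity v = q / n = 0.01405 / 0.15 = 0.09367 m/d
Retardation R = 1 + ρ_b·K_d/n = 1 + 1.87×0.39/0.15 = 5.862
Contaminant velocity v_c = v/R = 0.09367/5.862 = 0.01598 m/d
t = L/v_c = 67.6/0.01598 = 4230 d
   = 4230/365 = 11.6 yr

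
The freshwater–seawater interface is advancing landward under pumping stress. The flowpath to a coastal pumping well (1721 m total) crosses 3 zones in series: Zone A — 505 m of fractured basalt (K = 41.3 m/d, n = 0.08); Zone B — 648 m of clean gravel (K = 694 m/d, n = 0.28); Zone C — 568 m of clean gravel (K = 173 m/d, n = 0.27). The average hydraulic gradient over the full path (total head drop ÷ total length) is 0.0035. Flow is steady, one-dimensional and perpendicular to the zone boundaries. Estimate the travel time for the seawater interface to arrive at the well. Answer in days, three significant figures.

1020 days

For zones in series the flux q is common to all zones; the equivalent conductivity is the harmonic (thickness-weighted) mean, K_eq = L_total / Σ(L_j/K_j).
Σ(L/K) = 505/41.3 + 648/694 + 568/173 = 12.23 + 0.9337 + 3.283 = 16.44 d
K_eq = L_total / Σ(L/K) = 1721 / 16.44 = 104.7 m/d
q = K_eq · i = 104.7 × 0.0035 = 0.3663 m/d (same in every zone)
Zone A: v = q/n = 0.3663/0.08 = 4.579 m/d → t_A = 505/4.579 = 110.3 d
Zone B: v = q/n = 0.3663/0.28 = 1.308 m/d → t_B = 648/1.308 = 495.3 d
Zone C: v = q/n = 0.3663/0.27 = 1.357 m/d → t_C = 568/1.357 = 418.7 d
Total t = 110.3 + 495.3 + 418.7 = 1024 d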